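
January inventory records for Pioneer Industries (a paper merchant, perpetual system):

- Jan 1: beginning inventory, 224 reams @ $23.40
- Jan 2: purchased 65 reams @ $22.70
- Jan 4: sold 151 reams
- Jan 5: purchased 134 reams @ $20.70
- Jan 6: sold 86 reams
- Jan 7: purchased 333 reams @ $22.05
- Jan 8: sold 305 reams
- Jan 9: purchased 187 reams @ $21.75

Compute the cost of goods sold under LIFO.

Jan 4, 151 sold [LIFO — newest first]: 65 @ $22.70 + 86 @ $23.40 = $3,487.90
Jan 6, 86 sold [LIFO — newest first]: 86 @ $20.70 = $1,780.20
Jan 8, 305 sold [LIFO — newest first]: 305 @ $22.05 = $6,725.25
Total COGS = $3,487.90 + $1,780.20 + $6,725.25 = $11,993.35
Ending inventory: 138 @ $23.40 + 48 @ $20.70 + 28 @ $22.05 + 187 @ $21.75 = $8,907.45

COGS = $11,993.35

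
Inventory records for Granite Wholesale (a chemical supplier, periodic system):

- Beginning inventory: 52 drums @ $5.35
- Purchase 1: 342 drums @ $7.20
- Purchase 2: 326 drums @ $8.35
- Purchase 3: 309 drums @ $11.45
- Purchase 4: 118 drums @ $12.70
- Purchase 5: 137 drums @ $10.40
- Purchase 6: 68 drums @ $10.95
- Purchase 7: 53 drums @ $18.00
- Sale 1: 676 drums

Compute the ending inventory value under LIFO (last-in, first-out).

Sale 1 (676) [LIFO — newest first]: 53 @ $18.00 + 68 @ $10.95 + 137 @ $10.40 + 118 @ $12.70 + 300 @ $11.45 = $8,057.00
Ending inventory: 52 @ $5.35 + 342 @ $7.20 + 326 @ $8.35 + 9 @ $11.45 = $5,565.75

Ending inventory = $5,565.75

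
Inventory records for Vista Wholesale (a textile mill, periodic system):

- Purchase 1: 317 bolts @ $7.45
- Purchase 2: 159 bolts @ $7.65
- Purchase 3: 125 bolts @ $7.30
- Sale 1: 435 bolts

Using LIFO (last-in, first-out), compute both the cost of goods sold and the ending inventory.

COGS = $3,253.80; ending inventory = $1,236.70

Sale 1 (435) [LIFO — newest first]: 125 @ $7.30 + 159 @ $7.65 + 151 @ $7.45 = $3,253.80
Ending inventory: 166 @ $7.45 = $1,236.70
Check: goods available $4,490.50 = COGS $3,253.80 + ending $1,236.70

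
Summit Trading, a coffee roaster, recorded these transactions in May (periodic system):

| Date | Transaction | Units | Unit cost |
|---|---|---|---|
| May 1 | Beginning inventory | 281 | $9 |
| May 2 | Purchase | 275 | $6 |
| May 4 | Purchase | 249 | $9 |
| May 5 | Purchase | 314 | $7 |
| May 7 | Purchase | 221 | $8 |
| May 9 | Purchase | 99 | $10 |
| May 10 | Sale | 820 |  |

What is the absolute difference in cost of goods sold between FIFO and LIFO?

FIFO COGS: 281 @ $9 + 275 @ $6 + 249 @ $9 + 15 @ $7 = $6,525
LIFO COGS: 99 @ $10 + 221 @ $8 + 314 @ $7 + 186 @ $9 = $6,630
Difference = |$6,525 − $6,630| = $105

$105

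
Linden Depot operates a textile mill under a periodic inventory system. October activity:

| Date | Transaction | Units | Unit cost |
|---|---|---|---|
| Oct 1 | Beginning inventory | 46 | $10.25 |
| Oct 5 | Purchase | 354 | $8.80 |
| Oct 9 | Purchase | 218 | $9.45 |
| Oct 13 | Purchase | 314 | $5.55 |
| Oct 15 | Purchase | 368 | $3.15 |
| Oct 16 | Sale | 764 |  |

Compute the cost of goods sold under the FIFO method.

COGS = $6,457.10

Oct 16, 764 sold [FIFO — oldest first]: 46 @ $10.25 + 354 @ $8.80 + 218 @ $9.45 + 146 @ $5.55 = $6,457.10
Ending inventory: 168 @ $5.55 + 368 @ $3.15 = $2,091.60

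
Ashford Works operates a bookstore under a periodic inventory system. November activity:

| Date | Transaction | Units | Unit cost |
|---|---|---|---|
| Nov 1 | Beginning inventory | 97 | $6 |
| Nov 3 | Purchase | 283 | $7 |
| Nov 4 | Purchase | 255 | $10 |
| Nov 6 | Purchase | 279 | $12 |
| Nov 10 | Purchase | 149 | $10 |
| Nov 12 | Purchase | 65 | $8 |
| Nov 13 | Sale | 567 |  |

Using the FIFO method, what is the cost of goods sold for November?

Nov 13, 567 sold [FIFO — oldest first]: 97 @ $6 + 283 @ $7 + 187 @ $10 = $4,433
Ending inventory: 68 @ $10 + 279 @ $12 + 149 @ $10 + 65 @ $8 = $6,038
Check: goods available $10,471 = COGS $4,433 + ending $6,038

COGS = $4,433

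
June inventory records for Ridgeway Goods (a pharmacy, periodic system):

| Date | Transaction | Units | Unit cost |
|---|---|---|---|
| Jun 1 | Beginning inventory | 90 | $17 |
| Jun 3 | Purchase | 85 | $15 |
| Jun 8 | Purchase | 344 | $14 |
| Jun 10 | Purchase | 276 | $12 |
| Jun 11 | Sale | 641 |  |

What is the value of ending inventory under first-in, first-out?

Jun 11, 641 sold [FIFO — oldest first]: 90 @ $17 + 85 @ $15 + 344 @ $14 + 122 @ $12 = $9,085
Ending inventory: 154 @ $12 = $1,848

Ending inventory = $1,848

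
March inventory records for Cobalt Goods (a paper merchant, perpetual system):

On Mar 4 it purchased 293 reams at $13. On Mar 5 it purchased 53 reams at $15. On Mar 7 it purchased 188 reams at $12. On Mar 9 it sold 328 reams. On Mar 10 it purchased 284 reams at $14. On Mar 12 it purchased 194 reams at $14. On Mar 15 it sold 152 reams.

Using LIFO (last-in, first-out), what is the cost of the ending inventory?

Ending inventory = $7,242

Mar 9, 328 sold [LIFO — newest first]: 188 @ $12 + 53 @ $15 + 87 @ $13 = $4,182
Mar 15, 152 sold [LIFO — newest first]: 152 @ $14 = $2,128
Total COGS = $4,182 + $2,128 = $6,310
Ending inventory: 206 @ $13 + 284 @ $14 + 42 @ $14 = $7,242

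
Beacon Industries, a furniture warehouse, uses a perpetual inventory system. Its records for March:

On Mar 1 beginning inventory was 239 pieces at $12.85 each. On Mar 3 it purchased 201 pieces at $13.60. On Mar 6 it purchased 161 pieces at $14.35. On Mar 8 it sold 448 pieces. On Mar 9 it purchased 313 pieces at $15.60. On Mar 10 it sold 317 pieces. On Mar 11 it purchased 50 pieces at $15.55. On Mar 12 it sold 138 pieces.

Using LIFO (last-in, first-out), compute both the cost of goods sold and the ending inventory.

Mar 8, 448 sold [LIFO — newest first]: 161 @ $14.35 + 201 @ $13.60 + 86 @ $12.85 = $6,149.05
Mar 10, 317 sold [LIFO — newest first]: 313 @ $15.60 + 4 @ $12.85 = $4,934.20
Mar 12, 138 sold [LIFO — newest first]: 50 @ $15.55 + 88 @ $12.85 = $1,908.30
Total COGS = $6,149.05 + $4,934.20 + $1,908.30 = $12,991.55
Ending inventory: 61 @ $12.85 = $783.85
Check: goods available $13,775.40 = COGS $12,991.55 + ending $783.85

COGS = $12,991.55; ending inventory = $783.85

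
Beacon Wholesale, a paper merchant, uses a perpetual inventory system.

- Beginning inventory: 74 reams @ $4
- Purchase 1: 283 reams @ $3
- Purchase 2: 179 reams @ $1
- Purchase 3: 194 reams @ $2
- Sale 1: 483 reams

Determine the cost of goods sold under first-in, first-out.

Sale 1 (483) [FIFO — oldest first]: 74 @ $4 + 283 @ $3 + 126 @ $1 = $1,271
Ending inventory: 53 @ $1 + 194 @ $2 = $441

COGS = $1,271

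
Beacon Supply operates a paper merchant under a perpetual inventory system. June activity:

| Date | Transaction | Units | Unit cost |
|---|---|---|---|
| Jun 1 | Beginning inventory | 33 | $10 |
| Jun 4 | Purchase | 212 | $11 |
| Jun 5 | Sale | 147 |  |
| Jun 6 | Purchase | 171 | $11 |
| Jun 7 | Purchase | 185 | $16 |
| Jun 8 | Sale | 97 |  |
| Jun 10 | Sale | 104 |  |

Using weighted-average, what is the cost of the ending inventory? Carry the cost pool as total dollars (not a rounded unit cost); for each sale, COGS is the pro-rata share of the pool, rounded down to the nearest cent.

After Jun 1: 33 on hand, pool $330.00 (≈ $10.0000 each)
After Jun 4: 245 on hand, pool $2,662.00 (≈ $10.8653 each)
Jun 5, sell 147: 147/245 × $2,662.00 → $1,597.20
After Jun 6: 269 on hand, pool $2,945.80 (≈ $10.9509 each)
After Jun 7: 454 on hand, pool $5,905.80 (≈ $13.0084 each)
Jun 8, sell 97: 97/454 × $5,905.80 → $1,261.81
Jun 10, sell 104: 104/357 × $4,643.99 → $1,352.87
Total COGS = $1,597.20 + $1,261.81 + $1,352.87 = $4,211.88
Ending inventory (cost pool remaining) = $3,291.12
Check: goods available $7,503.00 = COGS $4,211.88 + ending $3,291.12

Ending inventory = $3,291.12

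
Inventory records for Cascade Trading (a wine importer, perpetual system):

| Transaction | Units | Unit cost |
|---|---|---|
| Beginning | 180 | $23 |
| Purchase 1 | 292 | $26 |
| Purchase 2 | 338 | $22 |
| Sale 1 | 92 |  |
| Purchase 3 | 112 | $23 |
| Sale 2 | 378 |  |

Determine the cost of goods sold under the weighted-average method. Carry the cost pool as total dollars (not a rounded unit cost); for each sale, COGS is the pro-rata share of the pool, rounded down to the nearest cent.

After Beginning: 180 on hand, pool $4,140.00 (≈ $23.0000 each)
After Purchase 1: 472 on hand, pool $11,732.00 (≈ $24.8559 each)
After Purchase 2: 810 on hand, pool $19,168.00 (≈ $23.6642 each)
Sale 1, sell 92: 92/810 × $19,168.00 → $2,177.10
After Purchase 3: 830 on hand, pool $19,566.90 (≈ $23.5746 each)
Sale 2, sell 378: 378/830 × $19,566.90 → $8,911.19
Total COGS = $2,177.10 + $8,911.19 = $11,088.29
Ending inventory (cost pool remaining) = $10,655.71

COGS = $11,088.29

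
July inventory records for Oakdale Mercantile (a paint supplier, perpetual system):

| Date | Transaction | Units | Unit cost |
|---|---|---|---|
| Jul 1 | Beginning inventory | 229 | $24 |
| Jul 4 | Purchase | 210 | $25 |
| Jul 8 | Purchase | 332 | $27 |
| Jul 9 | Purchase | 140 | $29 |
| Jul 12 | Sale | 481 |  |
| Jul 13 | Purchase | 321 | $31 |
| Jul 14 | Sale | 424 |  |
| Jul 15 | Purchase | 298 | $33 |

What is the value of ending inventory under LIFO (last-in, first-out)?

Jul 12, 481 sold [LIFO — newest first]: 140 @ $29 + 332 @ $27 + 9 @ $25 = $13,249
Jul 14, 424 sold [LIFO — newest first]: 321 @ $31 + 103 @ $25 = $12,526
Total COGS = $13,249 + $12,526 = $25,775
Ending inventory: 229 @ $24 + 98 @ $25 + 298 @ $33 = $17,780

Ending inventory = $17,780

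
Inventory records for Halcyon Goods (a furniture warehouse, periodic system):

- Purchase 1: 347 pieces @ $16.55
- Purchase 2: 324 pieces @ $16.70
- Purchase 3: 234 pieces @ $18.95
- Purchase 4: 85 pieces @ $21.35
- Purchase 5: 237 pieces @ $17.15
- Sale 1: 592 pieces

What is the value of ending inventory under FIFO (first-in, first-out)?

Sale 1 (592) [FIFO — oldest first]: 347 @ $16.55 + 245 @ $16.70 = $9,834.35
Ending inventory: 79 @ $16.70 + 234 @ $18.95 + 85 @ $21.35 + 237 @ $17.15 = $11,632.90
Check: goods available $21,467.25 = COGS $9,834.35 + ending $11,632.90

Ending inventory = $11,632.90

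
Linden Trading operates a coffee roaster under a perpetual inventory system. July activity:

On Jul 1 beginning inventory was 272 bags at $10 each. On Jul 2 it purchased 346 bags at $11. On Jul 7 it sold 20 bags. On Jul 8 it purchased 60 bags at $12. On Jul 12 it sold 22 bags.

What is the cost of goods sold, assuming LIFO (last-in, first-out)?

COGS = $484

Jul 7, 20 sold [LIFO — newest first]: 20 @ $11 = $220
Jul 12, 22 sold [LIFO — newest first]: 22 @ $12 = $264
Total COGS = $220 + $264 = $484
Ending inventory: 272 @ $10 + 326 @ $11 + 38 @ $12 = $6,762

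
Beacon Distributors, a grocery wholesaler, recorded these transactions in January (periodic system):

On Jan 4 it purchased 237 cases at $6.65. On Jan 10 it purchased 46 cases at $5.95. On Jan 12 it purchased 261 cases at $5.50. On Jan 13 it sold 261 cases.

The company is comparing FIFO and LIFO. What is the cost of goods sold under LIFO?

FIFO COGS: 237 @ $6.65 + 24 @ $5.95 = $1,718.85
LIFO COGS: 261 @ $5.50 = $1,435.50

COGS = $1,435.50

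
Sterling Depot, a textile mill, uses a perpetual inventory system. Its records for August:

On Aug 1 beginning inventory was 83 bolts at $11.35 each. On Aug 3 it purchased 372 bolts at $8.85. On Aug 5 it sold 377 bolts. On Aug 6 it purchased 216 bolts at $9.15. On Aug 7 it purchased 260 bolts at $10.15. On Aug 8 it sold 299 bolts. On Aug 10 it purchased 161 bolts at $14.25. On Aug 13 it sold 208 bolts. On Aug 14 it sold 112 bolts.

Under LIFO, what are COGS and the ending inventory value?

Aug 5, 377 sold [LIFO — newest first]: 372 @ $8.85 + 5 @ $11.35 = $3,348.95
Aug 8, 299 sold [LIFO — newest first]: 260 @ $10.15 + 39 @ $9.15 = $2,995.85
Aug 13, 208 sold [LIFO — newest first]: 161 @ $14.25 + 47 @ $9.15 = $2,724.30
Aug 14, 112 sold [LIFO — newest first]: 112 @ $9.15 = $1,024.80
Total COGS = $3,348.95 + $2,995.85 + $2,724.30 + $1,024.80 = $10,093.90
Ending inventory: 78 @ $11.35 + 18 @ $9.15 = $1,050.00
Check: goods available $11,143.90 = COGS $10,093.90 + ending $1,050.00

COGS = $10,093.90; ending inventory = $1,050.00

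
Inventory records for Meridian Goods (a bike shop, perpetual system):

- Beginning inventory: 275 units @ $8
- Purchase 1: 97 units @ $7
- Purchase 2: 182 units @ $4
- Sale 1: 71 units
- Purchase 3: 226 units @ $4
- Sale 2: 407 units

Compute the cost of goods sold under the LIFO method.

Sale 1 (71) [LIFO — newest first]: 71 @ $4 = $284
Sale 2 (407) [LIFO — newest first]: 226 @ $4 + 111 @ $4 + 70 @ $7 = $1,838
Total COGS = $284 + $1,838 = $2,122
Ending inventory: 275 @ $8 + 27 @ $7 = $2,389

COGS = $2,122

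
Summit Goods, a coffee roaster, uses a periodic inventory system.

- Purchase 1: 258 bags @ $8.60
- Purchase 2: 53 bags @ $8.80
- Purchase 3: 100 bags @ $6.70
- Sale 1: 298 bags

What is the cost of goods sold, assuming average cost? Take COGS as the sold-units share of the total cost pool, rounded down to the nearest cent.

Sale 1, sell 298: 298/411 × $3,355.20 → $2,432.72
Ending inventory (cost pool remaining) = $922.48

COGS = $2,432.72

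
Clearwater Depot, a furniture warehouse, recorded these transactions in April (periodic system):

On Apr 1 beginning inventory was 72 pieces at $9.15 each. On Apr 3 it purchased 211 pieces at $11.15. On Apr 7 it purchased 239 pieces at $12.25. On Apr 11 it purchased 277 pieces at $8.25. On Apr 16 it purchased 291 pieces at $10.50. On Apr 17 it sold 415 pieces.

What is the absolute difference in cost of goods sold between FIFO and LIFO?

$549.95

FIFO COGS: 72 @ $9.15 + 211 @ $11.15 + 132 @ $12.25 = $4,628.45
LIFO COGS: 291 @ $10.50 + 124 @ $8.25 = $4,078.50
Difference = |$4,628.45 − $4,078.50| = $549.95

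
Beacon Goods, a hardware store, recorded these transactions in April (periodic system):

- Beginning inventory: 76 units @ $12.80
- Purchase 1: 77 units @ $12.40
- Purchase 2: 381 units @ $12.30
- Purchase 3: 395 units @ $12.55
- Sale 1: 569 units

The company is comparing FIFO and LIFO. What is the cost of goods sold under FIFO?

FIFO COGS: 76 @ $12.80 + 77 @ $12.40 + 381 @ $12.30 + 35 @ $12.55 = $7,053.15
LIFO COGS: 395 @ $12.55 + 174 @ $12.30 = $7,097.45

COGS = $7,053.15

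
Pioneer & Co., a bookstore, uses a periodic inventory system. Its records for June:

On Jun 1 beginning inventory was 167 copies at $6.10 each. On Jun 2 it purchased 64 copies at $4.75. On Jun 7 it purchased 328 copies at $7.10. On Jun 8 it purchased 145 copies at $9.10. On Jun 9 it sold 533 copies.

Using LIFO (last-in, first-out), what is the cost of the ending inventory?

Jun 9, 533 sold [LIFO — newest first]: 145 @ $9.10 + 328 @ $7.10 + 60 @ $4.75 = $3,933.30
Ending inventory: 167 @ $6.10 + 4 @ $4.75 = $1,037.70

Ending inventory = $1,037.70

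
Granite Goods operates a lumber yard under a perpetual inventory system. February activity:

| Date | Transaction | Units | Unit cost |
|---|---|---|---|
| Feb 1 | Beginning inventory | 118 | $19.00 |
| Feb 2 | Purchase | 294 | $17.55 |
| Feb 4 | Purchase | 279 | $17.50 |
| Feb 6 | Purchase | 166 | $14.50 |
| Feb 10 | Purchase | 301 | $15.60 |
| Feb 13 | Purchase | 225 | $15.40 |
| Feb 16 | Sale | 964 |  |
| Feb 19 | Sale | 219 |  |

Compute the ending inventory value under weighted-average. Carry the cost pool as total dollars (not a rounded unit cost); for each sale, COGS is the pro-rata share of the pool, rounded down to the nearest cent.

Ending inventory = $3,304.68

After Feb 1: 118 on hand, pool $2,242.00 (≈ $19.0000 each)
After Feb 2: 412 on hand, pool $7,401.70 (≈ $17.9653 each)
After Feb 4: 691 on hand, pool $12,284.20 (≈ $17.7774 each)
After Feb 6: 857 on hand, pool $14,691.20 (≈ $17.1426 each)
After Feb 10: 1158 on hand, pool $19,386.80 (≈ $16.7416 each)
After Feb 13: 1383 on hand, pool $22,851.80 (≈ $16.5234 each)
Feb 16, sell 964: 964/1383 × $22,851.80 → $15,928.51
Feb 19, sell 219: 219/419 × $6,923.29 → $3,618.61
Total COGS = $15,928.51 + $3,618.61 = $19,547.12
Ending inventory (cost pool remaining) = $3,304.68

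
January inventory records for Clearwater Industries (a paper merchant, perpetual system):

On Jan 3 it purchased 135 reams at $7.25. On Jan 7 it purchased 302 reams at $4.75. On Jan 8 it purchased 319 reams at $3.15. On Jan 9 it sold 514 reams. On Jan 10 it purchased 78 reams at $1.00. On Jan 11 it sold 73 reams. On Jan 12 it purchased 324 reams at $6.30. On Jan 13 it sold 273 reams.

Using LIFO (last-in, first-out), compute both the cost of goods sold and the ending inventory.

Jan 9, 514 sold [LIFO — newest first]: 319 @ $3.15 + 195 @ $4.75 = $1,931.10
Jan 11, 73 sold [LIFO — newest first]: 73 @ $1.00 = $73.00
Jan 13, 273 sold [LIFO — newest first]: 273 @ $6.30 = $1,719.90
Total COGS = $1,931.10 + $73.00 + $1,719.90 = $3,724.00
Ending inventory: 135 @ $7.25 + 107 @ $4.75 + 5 @ $1.00 + 51 @ $6.30 = $1,813.30

COGS = $3,724.00; ending inventory = $1,813.30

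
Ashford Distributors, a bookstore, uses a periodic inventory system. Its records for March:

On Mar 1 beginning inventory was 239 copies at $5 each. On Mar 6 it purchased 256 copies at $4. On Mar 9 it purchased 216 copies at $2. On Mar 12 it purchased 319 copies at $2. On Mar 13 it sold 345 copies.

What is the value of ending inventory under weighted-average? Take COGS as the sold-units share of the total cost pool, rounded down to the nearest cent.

Mar 13, sell 345: 345/1030 × $3,289.00 → $1,101.65
Ending inventory (cost pool remaining) = $2,187.35

Ending inventory = $2,187.35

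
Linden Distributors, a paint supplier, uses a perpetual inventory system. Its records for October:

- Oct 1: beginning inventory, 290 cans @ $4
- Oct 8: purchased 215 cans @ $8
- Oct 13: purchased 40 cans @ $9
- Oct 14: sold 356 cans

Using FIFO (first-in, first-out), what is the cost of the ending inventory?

Ending inventory = $1,552

Oct 14, 356 sold [FIFO — oldest first]: 290 @ $4 + 66 @ $8 = $1,688
Ending inventory: 149 @ $8 + 40 @ $9 = $1,552
Check: goods available $3,240 = COGS $1,688 + ending $1,552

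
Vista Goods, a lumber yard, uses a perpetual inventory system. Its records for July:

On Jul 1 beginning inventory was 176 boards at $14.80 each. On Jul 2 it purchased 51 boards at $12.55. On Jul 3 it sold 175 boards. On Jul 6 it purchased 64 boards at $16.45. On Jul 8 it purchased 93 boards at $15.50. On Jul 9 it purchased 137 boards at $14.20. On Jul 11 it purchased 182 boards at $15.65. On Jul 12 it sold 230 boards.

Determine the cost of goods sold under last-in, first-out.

Jul 3, 175 sold [LIFO — newest first]: 51 @ $12.55 + 124 @ $14.80 = $2,475.25
Jul 12, 230 sold [LIFO — newest first]: 182 @ $15.65 + 48 @ $14.20 = $3,529.90
Total COGS = $2,475.25 + $3,529.90 = $6,005.15
Ending inventory: 52 @ $14.80 + 64 @ $16.45 + 93 @ $15.50 + 89 @ $14.20 = $4,527.70

COGS = $6,005.15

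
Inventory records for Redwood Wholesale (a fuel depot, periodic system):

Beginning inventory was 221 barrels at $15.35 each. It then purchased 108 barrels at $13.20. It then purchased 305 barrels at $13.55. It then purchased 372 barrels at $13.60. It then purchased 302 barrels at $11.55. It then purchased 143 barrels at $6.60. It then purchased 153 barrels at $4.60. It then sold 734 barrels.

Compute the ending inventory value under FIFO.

Ending inventory = $8,834.90

Sale 1 (734) [FIFO — oldest first]: 221 @ $15.35 + 108 @ $13.20 + 305 @ $13.55 + 100 @ $13.60 = $10,310.70
Ending inventory: 272 @ $13.60 + 302 @ $11.55 + 143 @ $6.60 + 153 @ $4.60 = $8,834.90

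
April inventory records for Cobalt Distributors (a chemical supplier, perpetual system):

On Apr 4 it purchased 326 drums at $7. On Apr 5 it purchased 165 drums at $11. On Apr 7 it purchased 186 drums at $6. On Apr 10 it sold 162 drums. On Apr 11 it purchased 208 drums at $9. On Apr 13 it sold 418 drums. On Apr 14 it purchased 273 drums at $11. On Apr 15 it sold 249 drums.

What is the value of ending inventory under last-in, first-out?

Ending inventory = $2,399

Apr 10, 162 sold [LIFO — newest first]: 162 @ $6 = $972
Apr 13, 418 sold [LIFO — newest first]: 208 @ $9 + 24 @ $6 + 165 @ $11 + 21 @ $7 = $3,978
Apr 15, 249 sold [LIFO — newest first]: 249 @ $11 = $2,739
Total COGS = $972 + $3,978 + $2,739 = $7,689
Ending inventory: 305 @ $7 + 24 @ $11 = $2,399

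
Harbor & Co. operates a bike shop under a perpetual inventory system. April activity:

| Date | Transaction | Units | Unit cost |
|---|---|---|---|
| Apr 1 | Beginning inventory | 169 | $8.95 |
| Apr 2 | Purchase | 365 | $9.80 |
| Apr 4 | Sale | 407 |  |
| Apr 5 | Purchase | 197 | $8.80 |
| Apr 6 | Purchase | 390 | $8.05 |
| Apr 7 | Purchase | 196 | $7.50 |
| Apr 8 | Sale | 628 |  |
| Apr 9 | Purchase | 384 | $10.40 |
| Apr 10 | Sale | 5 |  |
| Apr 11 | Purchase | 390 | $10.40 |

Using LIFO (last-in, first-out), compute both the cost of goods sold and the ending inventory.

Apr 4, 407 sold [LIFO — newest first]: 365 @ $9.80 + 42 @ $8.95 = $3,952.90
Apr 8, 628 sold [LIFO — newest first]: 196 @ $7.50 + 390 @ $8.05 + 42 @ $8.80 = $4,979.10
Apr 10, 5 sold [LIFO — newest first]: 5 @ $10.40 = $52.00
Total COGS = $3,952.90 + $4,979.10 + $52.00 = $8,984.00
Ending inventory: 127 @ $8.95 + 155 @ $8.80 + 379 @ $10.40 + 390 @ $10.40 = $10,498.25
Check: goods available $19,482.25 = COGS $8,984.00 + ending $10,498.25

COGS = $8,984.00; ending inventory = $10,498.25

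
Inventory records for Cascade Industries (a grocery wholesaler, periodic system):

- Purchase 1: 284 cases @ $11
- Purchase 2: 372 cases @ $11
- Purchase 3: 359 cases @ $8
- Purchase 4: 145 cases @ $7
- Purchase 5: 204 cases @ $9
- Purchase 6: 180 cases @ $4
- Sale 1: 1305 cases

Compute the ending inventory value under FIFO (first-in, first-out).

Ending inventory = $1,251

Sale 1 (1305) [FIFO — oldest first]: 284 @ $11 + 372 @ $11 + 359 @ $8 + 145 @ $7 + 145 @ $9 = $12,408
Ending inventory: 59 @ $9 + 180 @ $4 = $1,251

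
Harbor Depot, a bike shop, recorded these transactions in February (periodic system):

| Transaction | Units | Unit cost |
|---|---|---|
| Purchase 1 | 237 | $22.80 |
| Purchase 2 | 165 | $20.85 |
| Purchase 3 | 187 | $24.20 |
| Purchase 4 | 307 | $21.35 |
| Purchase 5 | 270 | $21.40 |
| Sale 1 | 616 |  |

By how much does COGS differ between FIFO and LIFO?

$669.45

FIFO COGS: 237 @ $22.80 + 165 @ $20.85 + 187 @ $24.20 + 27 @ $21.35 = $13,945.70
LIFO COGS: 270 @ $21.40 + 307 @ $21.35 + 39 @ $24.20 = $13,276.25
Difference = |$13,945.70 − $13,276.25| = $669.45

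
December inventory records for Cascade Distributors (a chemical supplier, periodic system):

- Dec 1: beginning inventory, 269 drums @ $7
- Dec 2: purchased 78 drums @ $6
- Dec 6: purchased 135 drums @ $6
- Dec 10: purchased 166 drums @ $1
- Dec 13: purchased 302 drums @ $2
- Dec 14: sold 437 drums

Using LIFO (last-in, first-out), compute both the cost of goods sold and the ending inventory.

Dec 14, 437 sold [LIFO — newest first]: 302 @ $2 + 135 @ $1 = $739
Ending inventory: 269 @ $7 + 78 @ $6 + 135 @ $6 + 31 @ $1 = $3,192
Check: goods available $3,931 = COGS $739 + ending $3,192

COGS = $739; ending inventory = $3,192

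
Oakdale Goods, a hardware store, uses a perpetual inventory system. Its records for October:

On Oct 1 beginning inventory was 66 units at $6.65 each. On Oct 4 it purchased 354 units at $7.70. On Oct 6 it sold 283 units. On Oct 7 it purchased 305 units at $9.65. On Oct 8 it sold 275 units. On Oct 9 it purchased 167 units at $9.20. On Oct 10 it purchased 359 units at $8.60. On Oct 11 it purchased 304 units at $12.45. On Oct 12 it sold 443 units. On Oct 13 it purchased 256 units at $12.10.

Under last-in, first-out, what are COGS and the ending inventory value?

COGS = $9,813.05; ending inventory = $7,801.10

Oct 6, 283 sold [LIFO — newest first]: 283 @ $7.70 = $2,179.10
Oct 8, 275 sold [LIFO — newest first]: 275 @ $9.65 = $2,653.75
Oct 12, 443 sold [LIFO — newest first]: 304 @ $12.45 + 139 @ $8.60 = $4,980.20
Total COGS = $2,179.10 + $2,653.75 + $4,980.20 = $9,813.05
Ending inventory: 66 @ $6.65 + 71 @ $7.70 + 30 @ $9.65 + 167 @ $9.20 + 220 @ $8.60 + 256 @ $12.10 = $7,801.10
Check: goods available $17,614.15 = COGS $9,813.05 + ending $7,801.10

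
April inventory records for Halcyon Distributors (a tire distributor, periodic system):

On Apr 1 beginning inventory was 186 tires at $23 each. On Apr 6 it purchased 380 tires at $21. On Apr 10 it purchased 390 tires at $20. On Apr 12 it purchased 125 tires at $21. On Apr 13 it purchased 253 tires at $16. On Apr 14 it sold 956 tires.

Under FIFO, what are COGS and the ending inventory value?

COGS = $20,058; ending inventory = $6,673

Apr 14, 956 sold [FIFO — oldest first]: 186 @ $23 + 380 @ $21 + 390 @ $20 = $20,058
Ending inventory: 125 @ $21 + 253 @ $16 = $6,673
Check: goods available $26,731 = COGS $20,058 + ending $6,673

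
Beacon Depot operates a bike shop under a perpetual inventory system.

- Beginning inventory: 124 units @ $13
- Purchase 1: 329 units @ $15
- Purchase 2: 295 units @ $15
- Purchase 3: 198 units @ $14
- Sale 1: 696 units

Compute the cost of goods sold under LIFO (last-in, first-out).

Sale 1 (696) [LIFO — newest first]: 198 @ $14 + 295 @ $15 + 203 @ $15 = $10,242
Ending inventory: 124 @ $13 + 126 @ $15 = $3,502
Check: goods available $13,744 = COGS $10,242 + ending $3,502

COGS = $10,242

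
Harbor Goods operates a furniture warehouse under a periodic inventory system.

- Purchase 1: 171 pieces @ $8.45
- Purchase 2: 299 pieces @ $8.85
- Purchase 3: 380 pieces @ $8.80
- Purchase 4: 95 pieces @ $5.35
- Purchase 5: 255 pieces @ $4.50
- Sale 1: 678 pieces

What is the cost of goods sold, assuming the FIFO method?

COGS = $5,921.50

Sale 1 (678) [FIFO — oldest first]: 171 @ $8.45 + 299 @ $8.85 + 208 @ $8.80 = $5,921.50
Ending inventory: 172 @ $8.80 + 95 @ $5.35 + 255 @ $4.50 = $3,169.35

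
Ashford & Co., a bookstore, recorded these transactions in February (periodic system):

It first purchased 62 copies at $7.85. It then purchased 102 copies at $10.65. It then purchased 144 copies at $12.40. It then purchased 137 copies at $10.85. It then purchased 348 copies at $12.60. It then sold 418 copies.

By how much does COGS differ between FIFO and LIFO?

$592.20

FIFO COGS: 62 @ $7.85 + 102 @ $10.65 + 144 @ $12.40 + 110 @ $10.85 = $4,552.10
LIFO COGS: 348 @ $12.60 + 70 @ $10.85 = $5,144.30
Difference = |$4,552.10 − $5,144.30| = $592.20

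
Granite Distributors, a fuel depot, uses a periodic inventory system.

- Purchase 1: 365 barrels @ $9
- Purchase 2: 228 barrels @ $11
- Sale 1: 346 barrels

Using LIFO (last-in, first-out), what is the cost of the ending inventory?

Ending inventory = $2,223

Sale 1 (346) [LIFO — newest first]: 228 @ $11 + 118 @ $9 = $3,570
Ending inventory: 247 @ $9 = $2,223
Check: goods available $5,793 = COGS $3,570 + ending $2,223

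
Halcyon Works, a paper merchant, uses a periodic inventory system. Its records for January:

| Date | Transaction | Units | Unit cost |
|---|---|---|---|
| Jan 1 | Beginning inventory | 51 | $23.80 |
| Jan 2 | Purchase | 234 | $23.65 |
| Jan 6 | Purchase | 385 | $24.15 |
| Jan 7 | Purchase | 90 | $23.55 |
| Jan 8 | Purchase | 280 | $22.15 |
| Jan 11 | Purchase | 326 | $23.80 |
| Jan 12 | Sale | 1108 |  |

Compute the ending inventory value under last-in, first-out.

Jan 12, 1108 sold [LIFO — newest first]: 326 @ $23.80 + 280 @ $22.15 + 90 @ $23.55 + 385 @ $24.15 + 27 @ $23.65 = $26,016.60
Ending inventory: 51 @ $23.80 + 207 @ $23.65 = $6,109.35

Ending inventory = $6,109.35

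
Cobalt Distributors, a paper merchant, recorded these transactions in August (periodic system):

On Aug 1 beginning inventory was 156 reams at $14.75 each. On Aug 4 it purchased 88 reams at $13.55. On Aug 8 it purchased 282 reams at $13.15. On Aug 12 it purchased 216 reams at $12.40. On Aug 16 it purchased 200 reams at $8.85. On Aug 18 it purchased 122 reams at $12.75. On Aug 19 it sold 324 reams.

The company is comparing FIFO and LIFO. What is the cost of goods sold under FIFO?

COGS = $4,545.40

FIFO COGS: 156 @ $14.75 + 88 @ $13.55 + 80 @ $13.15 = $4,545.40
LIFO COGS: 122 @ $12.75 + 200 @ $8.85 + 2 @ $12.40 = $3,350.30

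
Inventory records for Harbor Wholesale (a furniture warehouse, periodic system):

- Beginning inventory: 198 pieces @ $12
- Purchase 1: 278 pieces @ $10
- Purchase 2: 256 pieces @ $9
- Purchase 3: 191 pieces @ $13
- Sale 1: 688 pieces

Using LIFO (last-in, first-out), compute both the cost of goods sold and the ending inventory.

Sale 1 (688) [LIFO — newest first]: 191 @ $13 + 256 @ $9 + 241 @ $10 = $7,197
Ending inventory: 198 @ $12 + 37 @ $10 = $2,746
Check: goods available $9,943 = COGS $7,197 + ending $2,746

COGS = $7,197; ending inventory = $2,746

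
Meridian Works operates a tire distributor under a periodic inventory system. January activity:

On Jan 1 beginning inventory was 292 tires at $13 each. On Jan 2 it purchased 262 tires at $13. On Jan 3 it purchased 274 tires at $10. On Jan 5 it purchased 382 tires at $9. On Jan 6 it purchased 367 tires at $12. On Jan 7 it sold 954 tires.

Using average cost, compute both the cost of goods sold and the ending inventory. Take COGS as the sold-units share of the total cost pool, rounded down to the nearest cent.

COGS = $10,758.36; ending inventory = $7,025.64

Jan 7, sell 954: 954/1577 × $17,784.00 → $10,758.36
Ending inventory (cost pool remaining) = $7,025.64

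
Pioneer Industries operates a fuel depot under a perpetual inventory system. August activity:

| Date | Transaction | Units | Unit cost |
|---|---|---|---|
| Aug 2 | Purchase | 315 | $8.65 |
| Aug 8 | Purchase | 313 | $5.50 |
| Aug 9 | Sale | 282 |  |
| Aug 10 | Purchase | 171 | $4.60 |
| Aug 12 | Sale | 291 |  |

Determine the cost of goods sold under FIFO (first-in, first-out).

Aug 9, 282 sold [FIFO — oldest first]: 282 @ $8.65 = $2,439.30
Aug 12, 291 sold [FIFO — oldest first]: 33 @ $8.65 + 258 @ $5.50 = $1,704.45
Total COGS = $2,439.30 + $1,704.45 = $4,143.75
Ending inventory: 55 @ $5.50 + 171 @ $4.60 = $1,089.10
Check: goods available $5,232.85 = COGS $4,143.75 + ending $1,089.10

COGS = $4,143.75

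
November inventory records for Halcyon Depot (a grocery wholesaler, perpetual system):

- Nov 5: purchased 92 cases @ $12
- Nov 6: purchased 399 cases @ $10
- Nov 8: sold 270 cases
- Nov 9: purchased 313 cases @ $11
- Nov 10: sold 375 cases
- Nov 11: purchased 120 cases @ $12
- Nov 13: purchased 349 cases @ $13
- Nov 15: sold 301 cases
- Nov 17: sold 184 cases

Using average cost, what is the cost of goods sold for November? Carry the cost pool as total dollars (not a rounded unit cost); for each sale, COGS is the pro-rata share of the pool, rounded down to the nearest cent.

After Nov 5: 92 on hand, pool $1,104.00 (≈ $12.0000 each)
After Nov 6: 491 on hand, pool $5,094.00 (≈ $10.3747 each)
Nov 8, sell 270: 270/491 × $5,094.00 → $2,801.18
After Nov 9: 534 on hand, pool $5,735.82 (≈ $10.7412 each)
Nov 10, sell 375: 375/534 × $5,735.82 → $4,027.96
After Nov 11: 279 on hand, pool $3,147.86 (≈ $11.2827 each)
After Nov 13: 628 on hand, pool $7,684.86 (≈ $12.2370 each)
Nov 15, sell 301: 301/628 × $7,684.86 → $3,683.34
Nov 17, sell 184: 184/327 × $4,001.52 → $2,251.61
Total COGS = $2,801.18 + $4,027.96 + $3,683.34 + $2,251.61 = $12,764.09
Ending inventory (cost pool remaining) = $1,749.91

COGS = $12,764.09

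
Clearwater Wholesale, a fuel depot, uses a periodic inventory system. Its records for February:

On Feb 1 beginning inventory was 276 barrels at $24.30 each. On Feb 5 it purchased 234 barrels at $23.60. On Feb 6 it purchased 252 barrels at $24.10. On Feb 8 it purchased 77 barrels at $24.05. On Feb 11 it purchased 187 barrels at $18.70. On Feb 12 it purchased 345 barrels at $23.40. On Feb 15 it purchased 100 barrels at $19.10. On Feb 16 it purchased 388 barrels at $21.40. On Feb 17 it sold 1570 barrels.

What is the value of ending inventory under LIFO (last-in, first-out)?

Ending inventory = $7,013.60

Feb 17, 1570 sold [LIFO — newest first]: 388 @ $21.40 + 100 @ $19.10 + 345 @ $23.40 + 187 @ $18.70 + 77 @ $24.05 + 252 @ $24.10 + 221 @ $23.60 = $34,923.75
Ending inventory: 276 @ $24.30 + 13 @ $23.60 = $7,013.60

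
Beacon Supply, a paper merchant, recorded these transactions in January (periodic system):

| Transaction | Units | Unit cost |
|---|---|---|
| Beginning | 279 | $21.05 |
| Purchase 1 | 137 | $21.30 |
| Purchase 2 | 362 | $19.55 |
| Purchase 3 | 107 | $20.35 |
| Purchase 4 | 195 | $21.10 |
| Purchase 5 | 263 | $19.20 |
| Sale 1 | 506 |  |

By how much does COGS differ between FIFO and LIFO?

FIFO COGS: 279 @ $21.05 + 137 @ $21.30 + 90 @ $19.55 = $10,550.55
LIFO COGS: 263 @ $19.20 + 195 @ $21.10 + 48 @ $20.35 = $10,140.90
Difference = |$10,550.55 − $10,140.90| = $409.65

$409.65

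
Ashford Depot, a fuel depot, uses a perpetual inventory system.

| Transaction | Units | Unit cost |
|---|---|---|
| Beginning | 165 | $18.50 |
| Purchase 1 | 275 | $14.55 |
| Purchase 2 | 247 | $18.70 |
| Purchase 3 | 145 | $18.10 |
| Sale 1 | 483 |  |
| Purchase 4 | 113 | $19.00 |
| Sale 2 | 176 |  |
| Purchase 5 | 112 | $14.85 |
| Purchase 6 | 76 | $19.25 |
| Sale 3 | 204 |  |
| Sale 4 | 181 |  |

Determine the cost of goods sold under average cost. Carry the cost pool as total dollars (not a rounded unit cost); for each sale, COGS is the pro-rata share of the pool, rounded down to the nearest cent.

COGS = $18,036.71

After Beginning: 165 on hand, pool $3,052.50 (≈ $18.5000 each)
After Purchase 1: 440 on hand, pool $7,053.75 (≈ $16.0312 each)
After Purchase 2: 687 on hand, pool $11,672.65 (≈ $16.9908 each)
After Purchase 3: 832 on hand, pool $14,297.15 (≈ $17.1841 each)
Sale 1, sell 483: 483/832 × $14,297.15 → $8,299.90
After Purchase 4: 462 on hand, pool $8,144.25 (≈ $17.6282 each)
Sale 2, sell 176: 176/462 × $8,144.25 → $3,102.57
After Purchase 5: 398 on hand, pool $6,704.88 (≈ $16.8464 each)
After Purchase 6: 474 on hand, pool $8,167.88 (≈ $17.2318 each)
Sale 3, sell 204: 204/474 × $8,167.88 → $3,515.29
Sale 4, sell 181: 181/270 × $4,652.59 → $3,118.95
Total COGS = $8,299.90 + $3,102.57 + $3,515.29 + $3,118.95 = $18,036.71
Ending inventory (cost pool remaining) = $1,533.64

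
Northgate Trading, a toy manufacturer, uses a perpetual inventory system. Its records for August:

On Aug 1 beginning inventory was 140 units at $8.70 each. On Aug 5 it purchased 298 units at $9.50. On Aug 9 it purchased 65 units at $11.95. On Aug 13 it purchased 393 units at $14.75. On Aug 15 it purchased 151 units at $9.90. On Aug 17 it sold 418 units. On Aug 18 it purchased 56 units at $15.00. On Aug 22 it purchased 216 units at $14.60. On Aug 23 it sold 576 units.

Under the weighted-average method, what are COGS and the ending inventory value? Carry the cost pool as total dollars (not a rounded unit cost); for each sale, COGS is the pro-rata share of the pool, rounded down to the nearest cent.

COGS = $12,044.60; ending inventory = $4,066.40

After Aug 1: 140 on hand, pool $1,218.00 (≈ $8.7000 each)
After Aug 5: 438 on hand, pool $4,049.00 (≈ $9.2443 each)
After Aug 9: 503 on hand, pool $4,825.75 (≈ $9.5939 each)
After Aug 13: 896 on hand, pool $10,622.50 (≈ $11.8555 each)
After Aug 15: 1047 on hand, pool $12,117.40 (≈ $11.5734 each)
Aug 17, sell 418: 418/1047 × $12,117.40 → $4,837.70
After Aug 18: 685 on hand, pool $8,119.70 (≈ $11.8536 each)
After Aug 22: 901 on hand, pool $11,273.30 (≈ $12.5120 each)
Aug 23, sell 576: 576/901 × $11,273.30 → $7,206.90
Total COGS = $4,837.70 + $7,206.90 = $12,044.60
Ending inventory (cost pool remaining) = $4,066.40
Check: goods available $16,111.00 = COGS $12,044.60 + ending $4,066.40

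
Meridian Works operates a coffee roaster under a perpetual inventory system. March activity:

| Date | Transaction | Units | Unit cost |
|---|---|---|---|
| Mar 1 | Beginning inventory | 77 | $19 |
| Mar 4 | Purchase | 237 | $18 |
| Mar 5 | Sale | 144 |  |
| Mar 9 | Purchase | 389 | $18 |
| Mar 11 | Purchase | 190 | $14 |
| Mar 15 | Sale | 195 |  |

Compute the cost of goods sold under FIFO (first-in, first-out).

COGS = $6,179

Mar 5, 144 sold [FIFO — oldest first]: 77 @ $19 + 67 @ $18 = $2,669
Mar 15, 195 sold [FIFO — oldest first]: 170 @ $18 + 25 @ $18 = $3,510
Total COGS = $2,669 + $3,510 = $6,179
Ending inventory: 364 @ $18 + 190 @ $14 = $9,212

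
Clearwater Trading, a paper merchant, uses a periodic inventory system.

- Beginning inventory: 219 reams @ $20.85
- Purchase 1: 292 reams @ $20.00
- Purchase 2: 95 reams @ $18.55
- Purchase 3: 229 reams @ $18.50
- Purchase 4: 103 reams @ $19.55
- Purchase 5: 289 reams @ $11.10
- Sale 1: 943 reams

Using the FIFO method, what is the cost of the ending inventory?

Ending inventory = $3,152.40

Sale 1 (943) [FIFO — oldest first]: 219 @ $20.85 + 292 @ $20.00 + 95 @ $18.55 + 229 @ $18.50 + 103 @ $19.55 + 5 @ $11.10 = $18,474.05
Ending inventory: 284 @ $11.10 = $3,152.40
Check: goods available $21,626.45 = COGS $18,474.05 + ending $3,152.40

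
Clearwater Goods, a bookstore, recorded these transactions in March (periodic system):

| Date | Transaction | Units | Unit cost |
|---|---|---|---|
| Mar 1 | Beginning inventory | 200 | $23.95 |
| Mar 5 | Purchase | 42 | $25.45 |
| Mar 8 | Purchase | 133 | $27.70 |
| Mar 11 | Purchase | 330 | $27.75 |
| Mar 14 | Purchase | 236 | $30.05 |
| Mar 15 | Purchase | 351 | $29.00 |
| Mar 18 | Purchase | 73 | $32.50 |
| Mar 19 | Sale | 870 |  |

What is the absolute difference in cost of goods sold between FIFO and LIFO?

FIFO COGS: 200 @ $23.95 + 42 @ $25.45 + 133 @ $27.70 + 330 @ $27.75 + 165 @ $30.05 = $23,658.75
LIFO COGS: 73 @ $32.50 + 351 @ $29.00 + 236 @ $30.05 + 210 @ $27.75 = $25,470.80
Difference = |$23,658.75 − $25,470.80| = $1,812.05

$1,812.05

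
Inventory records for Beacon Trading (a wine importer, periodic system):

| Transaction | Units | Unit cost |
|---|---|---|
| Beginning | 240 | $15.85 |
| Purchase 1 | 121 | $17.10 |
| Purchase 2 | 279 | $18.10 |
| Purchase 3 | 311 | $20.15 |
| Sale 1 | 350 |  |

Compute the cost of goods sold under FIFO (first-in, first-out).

Sale 1 (350) [FIFO — oldest first]: 240 @ $15.85 + 110 @ $17.10 = $5,685.00
Ending inventory: 11 @ $17.10 + 279 @ $18.10 + 311 @ $20.15 = $11,504.65

COGS = $5,685.00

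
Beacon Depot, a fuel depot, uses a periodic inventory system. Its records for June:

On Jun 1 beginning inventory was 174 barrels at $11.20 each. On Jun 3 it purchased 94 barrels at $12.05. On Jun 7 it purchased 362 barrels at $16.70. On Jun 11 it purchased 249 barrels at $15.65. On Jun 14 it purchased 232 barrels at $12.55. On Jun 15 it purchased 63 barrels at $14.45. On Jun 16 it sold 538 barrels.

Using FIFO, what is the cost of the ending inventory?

Ending inventory = $9,255.20

Jun 16, 538 sold [FIFO — oldest first]: 174 @ $11.20 + 94 @ $12.05 + 270 @ $16.70 = $7,590.50
Ending inventory: 92 @ $16.70 + 249 @ $15.65 + 232 @ $12.55 + 63 @ $14.45 = $9,255.20
Check: goods available $16,845.70 = COGS $7,590.50 + ending $9,255.20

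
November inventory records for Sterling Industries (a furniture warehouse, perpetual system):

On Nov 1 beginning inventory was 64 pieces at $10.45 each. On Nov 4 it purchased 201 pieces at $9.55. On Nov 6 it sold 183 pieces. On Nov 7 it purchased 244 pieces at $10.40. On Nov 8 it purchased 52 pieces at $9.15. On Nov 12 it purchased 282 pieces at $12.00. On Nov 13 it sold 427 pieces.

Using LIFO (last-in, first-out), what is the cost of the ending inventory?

Nov 6, 183 sold [LIFO — newest first]: 183 @ $9.55 = $1,747.65
Nov 13, 427 sold [LIFO — newest first]: 282 @ $12.00 + 52 @ $9.15 + 93 @ $10.40 = $4,827.00
Total COGS = $1,747.65 + $4,827.00 = $6,574.65
Ending inventory: 64 @ $10.45 + 18 @ $9.55 + 151 @ $10.40 = $2,411.10
Check: goods available $8,985.75 = COGS $6,574.65 + ending $2,411.10

Ending inventory = $2,411.10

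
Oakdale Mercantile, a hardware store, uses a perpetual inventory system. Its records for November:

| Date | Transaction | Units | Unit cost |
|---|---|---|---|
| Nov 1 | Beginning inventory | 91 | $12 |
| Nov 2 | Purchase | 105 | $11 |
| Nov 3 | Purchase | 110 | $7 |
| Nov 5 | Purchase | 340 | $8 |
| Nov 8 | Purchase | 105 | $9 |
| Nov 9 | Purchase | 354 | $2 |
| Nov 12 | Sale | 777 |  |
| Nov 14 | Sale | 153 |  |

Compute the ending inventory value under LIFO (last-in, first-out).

Nov 12, 777 sold [LIFO — newest first]: 354 @ $2 + 105 @ $9 + 318 @ $8 = $4,197
Nov 14, 153 sold [LIFO — newest first]: 22 @ $8 + 110 @ $7 + 21 @ $11 = $1,177
Total COGS = $4,197 + $1,177 = $5,374
Ending inventory: 91 @ $12 + 84 @ $11 = $2,016

Ending inventory = $2,016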